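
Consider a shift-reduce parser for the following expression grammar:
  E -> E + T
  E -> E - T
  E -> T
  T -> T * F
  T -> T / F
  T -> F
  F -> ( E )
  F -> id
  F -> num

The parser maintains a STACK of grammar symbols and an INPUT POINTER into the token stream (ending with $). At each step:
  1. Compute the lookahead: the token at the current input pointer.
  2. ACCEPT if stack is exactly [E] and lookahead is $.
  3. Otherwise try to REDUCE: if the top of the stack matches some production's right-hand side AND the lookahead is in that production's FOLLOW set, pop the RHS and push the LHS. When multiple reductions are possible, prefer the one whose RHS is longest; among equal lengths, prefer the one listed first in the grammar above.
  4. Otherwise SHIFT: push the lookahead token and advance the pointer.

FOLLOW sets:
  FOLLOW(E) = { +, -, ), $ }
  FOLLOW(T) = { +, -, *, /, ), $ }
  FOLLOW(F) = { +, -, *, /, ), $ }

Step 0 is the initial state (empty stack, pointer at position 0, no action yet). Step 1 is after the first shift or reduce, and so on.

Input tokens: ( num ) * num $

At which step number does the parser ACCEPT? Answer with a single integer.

Step 1: shift (. Stack=[(] ptr=1 lookahead=num remaining=[num ) * num $]
Step 2: shift num. Stack=[( num] ptr=2 lookahead=) remaining=[) * num $]
Step 3: reduce F->num. Stack=[( F] ptr=2 lookahead=) remaining=[) * num $]
Step 4: reduce T->F. Stack=[( T] ptr=2 lookahead=) remaining=[) * num $]
Step 5: reduce E->T. Stack=[( E] ptr=2 lookahead=) remaining=[) * num $]
Step 6: shift ). Stack=[( E )] ptr=3 lookahead=* remaining=[* num $]
Step 7: reduce F->( E ). Stack=[F] ptr=3 lookahead=* remaining=[* num $]
Step 8: reduce T->F. Stack=[T] ptr=3 lookahead=* remaining=[* num $]
Step 9: shift *. Stack=[T *] ptr=4 lookahead=num remaining=[num $]
Step 10: shift num. Stack=[T * num] ptr=5 lookahead=$ remaining=[$]
Step 11: reduce F->num. Stack=[T * F] ptr=5 lookahead=$ remaining=[$]
Step 12: reduce T->T * F. Stack=[T] ptr=5 lookahead=$ remaining=[$]
Step 13: reduce E->T. Stack=[E] ptr=5 lookahead=$ remaining=[$]
Step 14: accept. Stack=[E] ptr=5 lookahead=$ remaining=[$]

Answer: 14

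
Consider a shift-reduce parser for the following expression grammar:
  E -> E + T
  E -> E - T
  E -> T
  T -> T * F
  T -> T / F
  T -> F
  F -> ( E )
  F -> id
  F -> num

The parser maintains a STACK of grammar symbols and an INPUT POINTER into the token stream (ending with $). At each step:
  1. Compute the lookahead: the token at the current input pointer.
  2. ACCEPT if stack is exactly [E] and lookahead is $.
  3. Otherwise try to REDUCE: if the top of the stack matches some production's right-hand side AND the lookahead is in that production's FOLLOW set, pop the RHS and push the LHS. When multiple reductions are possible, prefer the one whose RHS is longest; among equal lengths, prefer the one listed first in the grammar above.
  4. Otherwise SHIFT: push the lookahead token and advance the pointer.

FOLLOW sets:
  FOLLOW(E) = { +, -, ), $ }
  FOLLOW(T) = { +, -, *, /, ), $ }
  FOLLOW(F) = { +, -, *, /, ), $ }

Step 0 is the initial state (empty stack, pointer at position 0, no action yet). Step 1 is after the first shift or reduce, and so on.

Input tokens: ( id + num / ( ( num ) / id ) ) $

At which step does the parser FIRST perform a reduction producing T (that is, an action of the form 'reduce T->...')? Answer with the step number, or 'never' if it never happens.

Answer: 4

Derivation:
Step 1: shift (. Stack=[(] ptr=1 lookahead=id remaining=[id + num / ( ( num ) / id ) ) $]
Step 2: shift id. Stack=[( id] ptr=2 lookahead=+ remaining=[+ num / ( ( num ) / id ) ) $]
Step 3: reduce F->id. Stack=[( F] ptr=2 lookahead=+ remaining=[+ num / ( ( num ) / id ) ) $]
Step 4: reduce T->F. Stack=[( T] ptr=2 lookahead=+ remaining=[+ num / ( ( num ) / id ) ) $]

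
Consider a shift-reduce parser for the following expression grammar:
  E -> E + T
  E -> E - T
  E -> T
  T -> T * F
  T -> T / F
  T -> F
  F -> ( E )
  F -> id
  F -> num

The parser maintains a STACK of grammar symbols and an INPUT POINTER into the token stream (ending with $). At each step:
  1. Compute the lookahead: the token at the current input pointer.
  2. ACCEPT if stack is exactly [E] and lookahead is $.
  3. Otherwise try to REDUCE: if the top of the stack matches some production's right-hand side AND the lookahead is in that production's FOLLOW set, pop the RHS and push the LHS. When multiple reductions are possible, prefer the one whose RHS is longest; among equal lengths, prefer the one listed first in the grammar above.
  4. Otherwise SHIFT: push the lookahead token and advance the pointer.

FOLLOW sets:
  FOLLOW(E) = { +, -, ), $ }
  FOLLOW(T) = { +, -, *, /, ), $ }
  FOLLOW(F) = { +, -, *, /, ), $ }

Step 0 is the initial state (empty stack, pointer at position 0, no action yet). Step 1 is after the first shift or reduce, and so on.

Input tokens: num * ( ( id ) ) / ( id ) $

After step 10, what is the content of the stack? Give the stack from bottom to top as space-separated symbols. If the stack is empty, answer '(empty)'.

Answer: T * ( ( E

Derivation:
Step 1: shift num. Stack=[num] ptr=1 lookahead=* remaining=[* ( ( id ) ) / ( id ) $]
Step 2: reduce F->num. Stack=[F] ptr=1 lookahead=* remaining=[* ( ( id ) ) / ( id ) $]
Step 3: reduce T->F. Stack=[T] ptr=1 lookahead=* remaining=[* ( ( id ) ) / ( id ) $]
Step 4: shift *. Stack=[T *] ptr=2 lookahead=( remaining=[( ( id ) ) / ( id ) $]
Step 5: shift (. Stack=[T * (] ptr=3 lookahead=( remaining=[( id ) ) / ( id ) $]
Step 6: shift (. Stack=[T * ( (] ptr=4 lookahead=id remaining=[id ) ) / ( id ) $]
Step 7: shift id. Stack=[T * ( ( id] ptr=5 lookahead=) remaining=[) ) / ( id ) $]
Step 8: reduce F->id. Stack=[T * ( ( F] ptr=5 lookahead=) remaining=[) ) / ( id ) $]
Step 9: reduce T->F. Stack=[T * ( ( T] ptr=5 lookahead=) remaining=[) ) / ( id ) $]
Step 10: reduce E->T. Stack=[T * ( ( E] ptr=5 lookahead=) remaining=[) ) / ( id ) $]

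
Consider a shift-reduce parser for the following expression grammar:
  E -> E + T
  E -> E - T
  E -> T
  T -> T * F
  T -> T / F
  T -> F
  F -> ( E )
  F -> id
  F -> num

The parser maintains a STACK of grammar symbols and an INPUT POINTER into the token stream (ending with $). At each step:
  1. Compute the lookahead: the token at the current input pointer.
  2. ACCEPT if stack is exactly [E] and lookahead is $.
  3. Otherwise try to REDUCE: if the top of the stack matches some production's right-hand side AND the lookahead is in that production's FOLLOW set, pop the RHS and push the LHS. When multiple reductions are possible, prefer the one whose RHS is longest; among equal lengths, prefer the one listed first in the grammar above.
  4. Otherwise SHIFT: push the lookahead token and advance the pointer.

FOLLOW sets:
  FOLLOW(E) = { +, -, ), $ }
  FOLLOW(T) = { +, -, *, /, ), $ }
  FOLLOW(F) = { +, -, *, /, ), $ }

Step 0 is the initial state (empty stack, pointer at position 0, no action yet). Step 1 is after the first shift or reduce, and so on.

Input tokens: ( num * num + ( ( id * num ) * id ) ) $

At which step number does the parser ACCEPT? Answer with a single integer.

Step 1: shift (. Stack=[(] ptr=1 lookahead=num remaining=[num * num + ( ( id * num ) * id ) ) $]
Step 2: shift num. Stack=[( num] ptr=2 lookahead=* remaining=[* num + ( ( id * num ) * id ) ) $]
Step 3: reduce F->num. Stack=[( F] ptr=2 lookahead=* remaining=[* num + ( ( id * num ) * id ) ) $]
Step 4: reduce T->F. Stack=[( T] ptr=2 lookahead=* remaining=[* num + ( ( id * num ) * id ) ) $]
Step 5: shift *. Stack=[( T *] ptr=3 lookahead=num remaining=[num + ( ( id * num ) * id ) ) $]
Step 6: shift num. Stack=[( T * num] ptr=4 lookahead=+ remaining=[+ ( ( id * num ) * id ) ) $]
Step 7: reduce F->num. Stack=[( T * F] ptr=4 lookahead=+ remaining=[+ ( ( id * num ) * id ) ) $]
Step 8: reduce T->T * F. Stack=[( T] ptr=4 lookahead=+ remaining=[+ ( ( id * num ) * id ) ) $]
Step 9: reduce E->T. Stack=[( E] ptr=4 lookahead=+ remaining=[+ ( ( id * num ) * id ) ) $]
Step 10: shift +. Stack=[( E +] ptr=5 lookahead=( remaining=[( ( id * num ) * id ) ) $]
Step 11: shift (. Stack=[( E + (] ptr=6 lookahead=( remaining=[( id * num ) * id ) ) $]
Step 12: shift (. Stack=[( E + ( (] ptr=7 lookahead=id remaining=[id * num ) * id ) ) $]
Step 13: shift id. Stack=[( E + ( ( id] ptr=8 lookahead=* remaining=[* num ) * id ) ) $]
Step 14: reduce F->id. Stack=[( E + ( ( F] ptr=8 lookahead=* remaining=[* num ) * id ) ) $]
Step 15: reduce T->F. Stack=[( E + ( ( T] ptr=8 lookahead=* remaining=[* num ) * id ) ) $]
Step 16: shift *. Stack=[( E + ( ( T *] ptr=9 lookahead=num remaining=[num ) * id ) ) $]
Step 17: shift num. Stack=[( E + ( ( T * num] ptr=10 lookahead=) remaining=[) * id ) ) $]
Step 18: reduce F->num. Stack=[( E + ( ( T * F] ptr=10 lookahead=) remaining=[) * id ) ) $]
Step 19: reduce T->T * F. Stack=[( E + ( ( T] ptr=10 lookahead=) remaining=[) * id ) ) $]
Step 20: reduce E->T. Stack=[( E + ( ( E] ptr=10 lookahead=) remaining=[) * id ) ) $]
Step 21: shift ). Stack=[( E + ( ( E )] ptr=11 lookahead=* remaining=[* id ) ) $]
Step 22: reduce F->( E ). Stack=[( E + ( F] ptr=11 lookahead=* remaining=[* id ) ) $]
Step 23: reduce T->F. Stack=[( E + ( T] ptr=11 lookahead=* remaining=[* id ) ) $]
Step 24: shift *. Stack=[( E + ( T *] ptr=12 lookahead=id remaining=[id ) ) $]
Step 25: shift id. Stack=[( E + ( T * id] ptr=13 lookahead=) remaining=[) ) $]
Step 26: reduce F->id. Stack=[( E + ( T * F] ptr=13 lookahead=) remaining=[) ) $]
Step 27: reduce T->T * F. Stack=[( E + ( T] ptr=13 lookahead=) remaining=[) ) $]
Step 28: reduce E->T. Stack=[( E + ( E] ptr=13 lookahead=) remaining=[) ) $]
Step 29: shift ). Stack=[( E + ( E )] ptr=14 lookahead=) remaining=[) $]
Step 30: reduce F->( E ). Stack=[( E + F] ptr=14 lookahead=) remaining=[) $]
Step 31: reduce T->F. Stack=[( E + T] ptr=14 lookahead=) remaining=[) $]
Step 32: reduce E->E + T. Stack=[( E] ptr=14 lookahead=) remaining=[) $]
Step 33: shift ). Stack=[( E )] ptr=15 lookahead=$ remaining=[$]
Step 34: reduce F->( E ). Stack=[F] ptr=15 lookahead=$ remaining=[$]
Step 35: reduce T->F. Stack=[T] ptr=15 lookahead=$ remaining=[$]
Step 36: reduce E->T. Stack=[E] ptr=15 lookahead=$ remaining=[$]
Step 37: accept. Stack=[E] ptr=15 lookahead=$ remaining=[$]

Answer: 37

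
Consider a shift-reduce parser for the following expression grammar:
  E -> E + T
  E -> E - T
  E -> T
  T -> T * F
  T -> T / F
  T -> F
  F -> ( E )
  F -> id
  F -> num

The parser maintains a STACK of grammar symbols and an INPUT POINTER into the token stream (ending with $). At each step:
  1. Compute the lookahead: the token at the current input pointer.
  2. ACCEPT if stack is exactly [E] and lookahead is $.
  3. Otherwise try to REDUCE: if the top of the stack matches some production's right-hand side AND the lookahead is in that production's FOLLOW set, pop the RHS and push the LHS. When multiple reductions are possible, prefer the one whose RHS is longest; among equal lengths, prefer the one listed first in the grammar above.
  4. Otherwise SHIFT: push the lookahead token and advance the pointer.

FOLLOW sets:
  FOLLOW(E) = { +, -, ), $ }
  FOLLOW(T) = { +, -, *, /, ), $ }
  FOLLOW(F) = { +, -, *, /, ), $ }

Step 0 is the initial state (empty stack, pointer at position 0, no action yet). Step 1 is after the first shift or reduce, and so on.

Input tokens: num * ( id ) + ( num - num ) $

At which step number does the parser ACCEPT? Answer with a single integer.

Step 1: shift num. Stack=[num] ptr=1 lookahead=* remaining=[* ( id ) + ( num - num ) $]
Step 2: reduce F->num. Stack=[F] ptr=1 lookahead=* remaining=[* ( id ) + ( num - num ) $]
Step 3: reduce T->F. Stack=[T] ptr=1 lookahead=* remaining=[* ( id ) + ( num - num ) $]
Step 4: shift *. Stack=[T *] ptr=2 lookahead=( remaining=[( id ) + ( num - num ) $]
Step 5: shift (. Stack=[T * (] ptr=3 lookahead=id remaining=[id ) + ( num - num ) $]
Step 6: shift id. Stack=[T * ( id] ptr=4 lookahead=) remaining=[) + ( num - num ) $]
Step 7: reduce F->id. Stack=[T * ( F] ptr=4 lookahead=) remaining=[) + ( num - num ) $]
Step 8: reduce T->F. Stack=[T * ( T] ptr=4 lookahead=) remaining=[) + ( num - num ) $]
Step 9: reduce E->T. Stack=[T * ( E] ptr=4 lookahead=) remaining=[) + ( num - num ) $]
Step 10: shift ). Stack=[T * ( E )] ptr=5 lookahead=+ remaining=[+ ( num - num ) $]
Step 11: reduce F->( E ). Stack=[T * F] ptr=5 lookahead=+ remaining=[+ ( num - num ) $]
Step 12: reduce T->T * F. Stack=[T] ptr=5 lookahead=+ remaining=[+ ( num - num ) $]
Step 13: reduce E->T. Stack=[E] ptr=5 lookahead=+ remaining=[+ ( num - num ) $]
Step 14: shift +. Stack=[E +] ptr=6 lookahead=( remaining=[( num - num ) $]
Step 15: shift (. Stack=[E + (] ptr=7 lookahead=num remaining=[num - num ) $]
Step 16: shift num. Stack=[E + ( num] ptr=8 lookahead=- remaining=[- num ) $]
Step 17: reduce F->num. Stack=[E + ( F] ptr=8 lookahead=- remaining=[- num ) $]
Step 18: reduce T->F. Stack=[E + ( T] ptr=8 lookahead=- remaining=[- num ) $]
Step 19: reduce E->T. Stack=[E + ( E] ptr=8 lookahead=- remaining=[- num ) $]
Step 20: shift -. Stack=[E + ( E -] ptr=9 lookahead=num remaining=[num ) $]
Step 21: shift num. Stack=[E + ( E - num] ptr=10 lookahead=) remaining=[) $]
Step 22: reduce F->num. Stack=[E + ( E - F] ptr=10 lookahead=) remaining=[) $]
Step 23: reduce T->F. Stack=[E + ( E - T] ptr=10 lookahead=) remaining=[) $]
Step 24: reduce E->E - T. Stack=[E + ( E] ptr=10 lookahead=) remaining=[) $]
Step 25: shift ). Stack=[E + ( E )] ptr=11 lookahead=$ remaining=[$]
Step 26: reduce F->( E ). Stack=[E + F] ptr=11 lookahead=$ remaining=[$]
Step 27: reduce T->F. Stack=[E + T] ptr=11 lookahead=$ remaining=[$]
Step 28: reduce E->E + T. Stack=[E] ptr=11 lookahead=$ remaining=[$]
Step 29: accept. Stack=[E] ptr=11 lookahead=$ remaining=[$]

Answer: 29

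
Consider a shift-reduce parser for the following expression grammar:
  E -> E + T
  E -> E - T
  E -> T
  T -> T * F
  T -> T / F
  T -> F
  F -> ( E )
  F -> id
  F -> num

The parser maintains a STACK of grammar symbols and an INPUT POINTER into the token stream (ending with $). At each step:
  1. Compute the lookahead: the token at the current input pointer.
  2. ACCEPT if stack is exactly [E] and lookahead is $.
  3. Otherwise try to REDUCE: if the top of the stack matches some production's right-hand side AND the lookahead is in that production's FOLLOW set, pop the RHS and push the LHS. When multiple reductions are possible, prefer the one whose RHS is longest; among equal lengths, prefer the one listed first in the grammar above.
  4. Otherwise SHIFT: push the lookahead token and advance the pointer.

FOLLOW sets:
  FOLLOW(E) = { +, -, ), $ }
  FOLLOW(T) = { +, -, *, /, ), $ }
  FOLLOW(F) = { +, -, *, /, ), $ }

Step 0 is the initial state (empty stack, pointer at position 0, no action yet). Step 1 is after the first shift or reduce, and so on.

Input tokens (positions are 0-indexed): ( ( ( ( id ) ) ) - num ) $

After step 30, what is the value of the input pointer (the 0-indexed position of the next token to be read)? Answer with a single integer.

Answer: 11

Derivation:
Step 1: shift (. Stack=[(] ptr=1 lookahead=( remaining=[( ( ( id ) ) ) - num ) $]
Step 2: shift (. Stack=[( (] ptr=2 lookahead=( remaining=[( ( id ) ) ) - num ) $]
Step 3: shift (. Stack=[( ( (] ptr=3 lookahead=( remaining=[( id ) ) ) - num ) $]
Step 4: shift (. Stack=[( ( ( (] ptr=4 lookahead=id remaining=[id ) ) ) - num ) $]
Step 5: shift id. Stack=[( ( ( ( id] ptr=5 lookahead=) remaining=[) ) ) - num ) $]
Step 6: reduce F->id. Stack=[( ( ( ( F] ptr=5 lookahead=) remaining=[) ) ) - num ) $]
Step 7: reduce T->F. Stack=[( ( ( ( T] ptr=5 lookahead=) remaining=[) ) ) - num ) $]
Step 8: reduce E->T. Stack=[( ( ( ( E] ptr=5 lookahead=) remaining=[) ) ) - num ) $]
Step 9: shift ). Stack=[( ( ( ( E )] ptr=6 lookahead=) remaining=[) ) - num ) $]
Step 10: reduce F->( E ). Stack=[( ( ( F] ptr=6 lookahead=) remaining=[) ) - num ) $]
Step 11: reduce T->F. Stack=[( ( ( T] ptr=6 lookahead=) remaining=[) ) - num ) $]
Step 12: reduce E->T. Stack=[( ( ( E] ptr=6 lookahead=) remaining=[) ) - num ) $]
Step 13: shift ). Stack=[( ( ( E )] ptr=7 lookahead=) remaining=[) - num ) $]
Step 14: reduce F->( E ). Stack=[( ( F] ptr=7 lookahead=) remaining=[) - num ) $]
Step 15: reduce T->F. Stack=[( ( T] ptr=7 lookahead=) remaining=[) - num ) $]
Step 16: reduce E->T. Stack=[( ( E] ptr=7 lookahead=) remaining=[) - num ) $]
Step 17: shift ). Stack=[( ( E )] ptr=8 lookahead=- remaining=[- num ) $]
Step 18: reduce F->( E ). Stack=[( F] ptr=8 lookahead=- remaining=[- num ) $]
Step 19: reduce T->F. Stack=[( T] ptr=8 lookahead=- remaining=[- num ) $]
Step 20: reduce E->T. Stack=[( E] ptr=8 lookahead=- remaining=[- num ) $]
Step 21: shift -. Stack=[( E -] ptr=9 lookahead=num remaining=[num ) $]
Step 22: shift num. Stack=[( E - num] ptr=10 lookahead=) remaining=[) $]
Step 23: reduce F->num. Stack=[( E - F] ptr=10 lookahead=) remaining=[) $]
Step 24: reduce T->F. Stack=[( E - T] ptr=10 lookahead=) remaining=[) $]
Step 25: reduce E->E - T. Stack=[( E] ptr=10 lookahead=) remaining=[) $]
Step 26: shift ). Stack=[( E )] ptr=11 lookahead=$ remaining=[$]
Step 27: reduce F->( E ). Stack=[F] ptr=11 lookahead=$ remaining=[$]
Step 28: reduce T->F. Stack=[T] ptr=11 lookahead=$ remaining=[$]
Step 29: reduce E->T. Stack=[E] ptr=11 lookahead=$ remaining=[$]
Step 30: accept. Stack=[E] ptr=11 lookahead=$ remaining=[$]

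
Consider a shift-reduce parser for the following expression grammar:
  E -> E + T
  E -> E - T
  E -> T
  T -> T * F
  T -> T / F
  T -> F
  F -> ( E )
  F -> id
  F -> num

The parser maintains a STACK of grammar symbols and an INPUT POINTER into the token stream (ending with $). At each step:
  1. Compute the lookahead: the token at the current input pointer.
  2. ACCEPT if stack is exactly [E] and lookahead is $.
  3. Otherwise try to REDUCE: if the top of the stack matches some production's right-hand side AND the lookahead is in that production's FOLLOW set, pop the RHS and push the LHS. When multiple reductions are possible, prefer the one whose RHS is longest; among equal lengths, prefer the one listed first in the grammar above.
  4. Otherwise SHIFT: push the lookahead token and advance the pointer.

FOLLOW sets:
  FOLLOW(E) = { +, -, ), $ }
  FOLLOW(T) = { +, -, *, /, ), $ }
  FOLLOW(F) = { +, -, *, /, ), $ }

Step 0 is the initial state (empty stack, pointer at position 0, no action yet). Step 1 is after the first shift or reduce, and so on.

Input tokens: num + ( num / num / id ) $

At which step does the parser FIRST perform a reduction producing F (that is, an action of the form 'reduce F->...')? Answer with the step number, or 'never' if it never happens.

Step 1: shift num. Stack=[num] ptr=1 lookahead=+ remaining=[+ ( num / num / id ) $]
Step 2: reduce F->num. Stack=[F] ptr=1 lookahead=+ remaining=[+ ( num / num / id ) $]

Answer: 2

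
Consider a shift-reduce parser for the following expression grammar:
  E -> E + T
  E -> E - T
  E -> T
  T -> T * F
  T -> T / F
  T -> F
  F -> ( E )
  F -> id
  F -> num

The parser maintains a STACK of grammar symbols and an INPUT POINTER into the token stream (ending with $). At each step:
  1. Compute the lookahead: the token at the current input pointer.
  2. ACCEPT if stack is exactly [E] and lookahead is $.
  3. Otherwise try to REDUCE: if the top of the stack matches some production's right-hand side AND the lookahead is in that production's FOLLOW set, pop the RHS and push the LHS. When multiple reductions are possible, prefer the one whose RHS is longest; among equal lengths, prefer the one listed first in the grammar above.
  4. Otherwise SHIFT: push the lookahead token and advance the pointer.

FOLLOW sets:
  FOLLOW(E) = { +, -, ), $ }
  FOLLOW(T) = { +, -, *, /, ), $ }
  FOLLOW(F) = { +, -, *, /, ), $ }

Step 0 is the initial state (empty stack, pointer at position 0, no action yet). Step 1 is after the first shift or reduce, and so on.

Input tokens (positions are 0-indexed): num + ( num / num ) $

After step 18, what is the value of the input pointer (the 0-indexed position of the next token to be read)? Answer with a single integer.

Step 1: shift num. Stack=[num] ptr=1 lookahead=+ remaining=[+ ( num / num ) $]
Step 2: reduce F->num. Stack=[F] ptr=1 lookahead=+ remaining=[+ ( num / num ) $]
Step 3: reduce T->F. Stack=[T] ptr=1 lookahead=+ remaining=[+ ( num / num ) $]
Step 4: reduce E->T. Stack=[E] ptr=1 lookahead=+ remaining=[+ ( num / num ) $]
Step 5: shift +. Stack=[E +] ptr=2 lookahead=( remaining=[( num / num ) $]
Step 6: shift (. Stack=[E + (] ptr=3 lookahead=num remaining=[num / num ) $]
Step 7: shift num. Stack=[E + ( num] ptr=4 lookahead=/ remaining=[/ num ) $]
Step 8: reduce F->num. Stack=[E + ( F] ptr=4 lookahead=/ remaining=[/ num ) $]
Step 9: reduce T->F. Stack=[E + ( T] ptr=4 lookahead=/ remaining=[/ num ) $]
Step 10: shift /. Stack=[E + ( T /] ptr=5 lookahead=num remaining=[num ) $]
Step 11: shift num. Stack=[E + ( T / num] ptr=6 lookahead=) remaining=[) $]
Step 12: reduce F->num. Stack=[E + ( T / F] ptr=6 lookahead=) remaining=[) $]
Step 13: reduce T->T / F. Stack=[E + ( T] ptr=6 lookahead=) remaining=[) $]
Step 14: reduce E->T. Stack=[E + ( E] ptr=6 lookahead=) remaining=[) $]
Step 15: shift ). Stack=[E + ( E )] ptr=7 lookahead=$ remaining=[$]
Step 16: reduce F->( E ). Stack=[E + F] ptr=7 lookahead=$ remaining=[$]
Step 17: reduce T->F. Stack=[E + T] ptr=7 lookahead=$ remaining=[$]
Step 18: reduce E->E + T. Stack=[E] ptr=7 lookahead=$ remaining=[$]

Answer: 7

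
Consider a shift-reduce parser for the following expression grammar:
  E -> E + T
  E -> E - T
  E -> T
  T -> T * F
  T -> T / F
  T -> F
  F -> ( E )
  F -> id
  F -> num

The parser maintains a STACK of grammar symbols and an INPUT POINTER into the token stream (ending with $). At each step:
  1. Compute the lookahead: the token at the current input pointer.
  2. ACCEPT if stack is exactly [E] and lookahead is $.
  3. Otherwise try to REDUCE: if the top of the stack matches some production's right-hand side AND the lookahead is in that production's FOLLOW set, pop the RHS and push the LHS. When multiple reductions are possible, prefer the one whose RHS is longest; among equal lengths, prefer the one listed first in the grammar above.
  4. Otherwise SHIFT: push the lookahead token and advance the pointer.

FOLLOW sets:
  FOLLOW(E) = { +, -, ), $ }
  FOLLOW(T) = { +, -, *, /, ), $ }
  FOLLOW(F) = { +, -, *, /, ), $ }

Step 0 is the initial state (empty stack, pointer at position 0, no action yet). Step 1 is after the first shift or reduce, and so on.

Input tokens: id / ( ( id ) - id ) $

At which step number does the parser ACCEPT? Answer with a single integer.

Answer: 24

Derivation:
Step 1: shift id. Stack=[id] ptr=1 lookahead=/ remaining=[/ ( ( id ) - id ) $]
Step 2: reduce F->id. Stack=[F] ptr=1 lookahead=/ remaining=[/ ( ( id ) - id ) $]
Step 3: reduce T->F. Stack=[T] ptr=1 lookahead=/ remaining=[/ ( ( id ) - id ) $]
Step 4: shift /. Stack=[T /] ptr=2 lookahead=( remaining=[( ( id ) - id ) $]
Step 5: shift (. Stack=[T / (] ptr=3 lookahead=( remaining=[( id ) - id ) $]
Step 6: shift (. Stack=[T / ( (] ptr=4 lookahead=id remaining=[id ) - id ) $]
Step 7: shift id. Stack=[T / ( ( id] ptr=5 lookahead=) remaining=[) - id ) $]
Step 8: reduce F->id. Stack=[T / ( ( F] ptr=5 lookahead=) remaining=[) - id ) $]
Step 9: reduce T->F. Stack=[T / ( ( T] ptr=5 lookahead=) remaining=[) - id ) $]
Step 10: reduce E->T. Stack=[T / ( ( E] ptr=5 lookahead=) remaining=[) - id ) $]
Step 11: shift ). Stack=[T / ( ( E )] ptr=6 lookahead=- remaining=[- id ) $]
Step 12: reduce F->( E ). Stack=[T / ( F] ptr=6 lookahead=- remaining=[- id ) $]
Step 13: reduce T->F. Stack=[T / ( T] ptr=6 lookahead=- remaining=[- id ) $]
Step 14: reduce E->T. Stack=[T / ( E] ptr=6 lookahead=- remaining=[- id ) $]
Step 15: shift -. Stack=[T / ( E -] ptr=7 lookahead=id remaining=[id ) $]
Step 16: shift id. Stack=[T / ( E - id] ptr=8 lookahead=) remaining=[) $]
Step 17: reduce F->id. Stack=[T / ( E - F] ptr=8 lookahead=) remaining=[) $]
Step 18: reduce T->F. Stack=[T / ( E - T] ptr=8 lookahead=) remaining=[) $]
Step 19: reduce E->E - T. Stack=[T / ( E] ptr=8 lookahead=) remaining=[) $]
Step 20: shift ). Stack=[T / ( E )] ptr=9 lookahead=$ remaining=[$]
Step 21: reduce F->( E ). Stack=[T / F] ptr=9 lookahead=$ remaining=[$]
Step 22: reduce T->T / F. Stack=[T] ptr=9 lookahead=$ remaining=[$]
Step 23: reduce E->T. Stack=[E] ptr=9 lookahead=$ remaining=[$]
Step 24: accept. Stack=[E] ptr=9 lookahead=$ remaining=[$]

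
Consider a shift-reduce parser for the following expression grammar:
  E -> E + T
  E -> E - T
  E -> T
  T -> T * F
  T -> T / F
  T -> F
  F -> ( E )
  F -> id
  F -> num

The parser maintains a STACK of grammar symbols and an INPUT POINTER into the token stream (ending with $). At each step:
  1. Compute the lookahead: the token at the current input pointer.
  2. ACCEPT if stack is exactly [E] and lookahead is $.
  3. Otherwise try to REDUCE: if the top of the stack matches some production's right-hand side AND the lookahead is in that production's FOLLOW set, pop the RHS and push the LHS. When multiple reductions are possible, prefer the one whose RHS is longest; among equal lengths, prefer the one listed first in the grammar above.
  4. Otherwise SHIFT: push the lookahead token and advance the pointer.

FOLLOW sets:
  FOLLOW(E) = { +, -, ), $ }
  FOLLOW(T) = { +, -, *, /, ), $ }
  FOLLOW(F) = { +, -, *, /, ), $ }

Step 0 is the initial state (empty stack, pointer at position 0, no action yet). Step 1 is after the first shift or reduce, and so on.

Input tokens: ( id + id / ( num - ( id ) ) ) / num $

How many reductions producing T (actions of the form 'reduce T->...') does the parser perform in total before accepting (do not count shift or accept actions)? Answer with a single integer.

Answer: 8

Derivation:
Step 1: shift (. Stack=[(] ptr=1 lookahead=id remaining=[id + id / ( num - ( id ) ) ) / num $]
Step 2: shift id. Stack=[( id] ptr=2 lookahead=+ remaining=[+ id / ( num - ( id ) ) ) / num $]
Step 3: reduce F->id. Stack=[( F] ptr=2 lookahead=+ remaining=[+ id / ( num - ( id ) ) ) / num $]
Step 4: reduce T->F. Stack=[( T] ptr=2 lookahead=+ remaining=[+ id / ( num - ( id ) ) ) / num $]
Step 5: reduce E->T. Stack=[( E] ptr=2 lookahead=+ remaining=[+ id / ( num - ( id ) ) ) / num $]
Step 6: shift +. Stack=[( E +] ptr=3 lookahead=id remaining=[id / ( num - ( id ) ) ) / num $]
Step 7: shift id. Stack=[( E + id] ptr=4 lookahead=/ remaining=[/ ( num - ( id ) ) ) / num $]
Step 8: reduce F->id. Stack=[( E + F] ptr=4 lookahead=/ remaining=[/ ( num - ( id ) ) ) / num $]
Step 9: reduce T->F. Stack=[( E + T] ptr=4 lookahead=/ remaining=[/ ( num - ( id ) ) ) / num $]
Step 10: shift /. Stack=[( E + T /] ptr=5 lookahead=( remaining=[( num - ( id ) ) ) / num $]
Step 11: shift (. Stack=[( E + T / (] ptr=6 lookahead=num remaining=[num - ( id ) ) ) / num $]
Step 12: shift num. Stack=[( E + T / ( num] ptr=7 lookahead=- remaining=[- ( id ) ) ) / num $]
Step 13: reduce F->num. Stack=[( E + T / ( F] ptr=7 lookahead=- remaining=[- ( id ) ) ) / num $]
Step 14: reduce T->F. Stack=[( E + T / ( T] ptr=7 lookahead=- remaining=[- ( id ) ) ) / num $]
Step 15: reduce E->T. Stack=[( E + T / ( E] ptr=7 lookahead=- remaining=[- ( id ) ) ) / num $]
Step 16: shift -. Stack=[( E + T / ( E -] ptr=8 lookahead=( remaining=[( id ) ) ) / num $]
Step 17: shift (. Stack=[( E + T / ( E - (] ptr=9 lookahead=id remaining=[id ) ) ) / num $]
Step 18: shift id. Stack=[( E + T / ( E - ( id] ptr=10 lookahead=) remaining=[) ) ) / num $]
Step 19: reduce F->id. Stack=[( E + T / ( E - ( F] ptr=10 lookahead=) remaining=[) ) ) / num $]
Step 20: reduce T->F. Stack=[( E + T / ( E - ( T] ptr=10 lookahead=) remaining=[) ) ) / num $]
Step 21: reduce E->T. Stack=[( E + T / ( E - ( E] ptr=10 lookahead=) remaining=[) ) ) / num $]
Step 22: shift ). Stack=[( E + T / ( E - ( E )] ptr=11 lookahead=) remaining=[) ) / num $]
Step 23: reduce F->( E ). Stack=[( E + T / ( E - F] ptr=11 lookahead=) remaining=[) ) / num $]
Step 24: reduce T->F. Stack=[( E + T / ( E - T] ptr=11 lookahead=) remaining=[) ) / num $]
Step 25: reduce E->E - T. Stack=[( E + T / ( E] ptr=11 lookahead=) remaining=[) ) / num $]
Step 26: shift ). Stack=[( E + T / ( E )] ptr=12 lookahead=) remaining=[) / num $]
Step 27: reduce F->( E ). Stack=[( E + T / F] ptr=12 lookahead=) remaining=[) / num $]
Step 28: reduce T->T / F. Stack=[( E + T] ptr=12 lookahead=) remaining=[) / num $]
Step 29: reduce E->E + T. Stack=[( E] ptr=12 lookahead=) remaining=[) / num $]
Step 30: shift ). Stack=[( E )] ptr=13 lookahead=/ remaining=[/ num $]
Step 31: reduce F->( E ). Stack=[F] ptr=13 lookahead=/ remaining=[/ num $]
Step 32: reduce T->F. Stack=[T] ptr=13 lookahead=/ remaining=[/ num $]
Step 33: shift /. Stack=[T /] ptr=14 lookahead=num remaining=[num $]
Step 34: shift num. Stack=[T / num] ptr=15 lookahead=$ remaining=[$]
Step 35: reduce F->num. Stack=[T / F] ptr=15 lookahead=$ remaining=[$]
Step 36: reduce T->T / F. Stack=[T] ptr=15 lookahead=$ remaining=[$]
Step 37: reduce E->T. Stack=[E] ptr=15 lookahead=$ remaining=[$]
Step 38: accept. Stack=[E] ptr=15 lookahead=$ remaining=[$]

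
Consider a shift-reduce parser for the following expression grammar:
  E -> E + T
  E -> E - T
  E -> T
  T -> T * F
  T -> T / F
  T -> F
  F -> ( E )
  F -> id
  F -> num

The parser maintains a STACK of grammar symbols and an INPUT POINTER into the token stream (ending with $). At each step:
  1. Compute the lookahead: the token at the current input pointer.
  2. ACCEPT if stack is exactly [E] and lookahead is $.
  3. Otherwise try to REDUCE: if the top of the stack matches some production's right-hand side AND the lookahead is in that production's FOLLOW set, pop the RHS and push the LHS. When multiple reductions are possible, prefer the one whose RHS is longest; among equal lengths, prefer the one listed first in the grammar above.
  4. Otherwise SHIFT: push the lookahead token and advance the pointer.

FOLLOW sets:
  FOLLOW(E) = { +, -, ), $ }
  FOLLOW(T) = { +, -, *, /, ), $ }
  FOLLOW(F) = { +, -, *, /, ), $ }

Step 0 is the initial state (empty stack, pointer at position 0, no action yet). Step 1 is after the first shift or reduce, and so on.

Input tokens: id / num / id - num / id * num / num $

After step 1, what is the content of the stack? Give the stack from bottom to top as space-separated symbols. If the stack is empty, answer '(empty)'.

Step 1: shift id. Stack=[id] ptr=1 lookahead=/ remaining=[/ num / id - num / id * num / num $]

Answer: id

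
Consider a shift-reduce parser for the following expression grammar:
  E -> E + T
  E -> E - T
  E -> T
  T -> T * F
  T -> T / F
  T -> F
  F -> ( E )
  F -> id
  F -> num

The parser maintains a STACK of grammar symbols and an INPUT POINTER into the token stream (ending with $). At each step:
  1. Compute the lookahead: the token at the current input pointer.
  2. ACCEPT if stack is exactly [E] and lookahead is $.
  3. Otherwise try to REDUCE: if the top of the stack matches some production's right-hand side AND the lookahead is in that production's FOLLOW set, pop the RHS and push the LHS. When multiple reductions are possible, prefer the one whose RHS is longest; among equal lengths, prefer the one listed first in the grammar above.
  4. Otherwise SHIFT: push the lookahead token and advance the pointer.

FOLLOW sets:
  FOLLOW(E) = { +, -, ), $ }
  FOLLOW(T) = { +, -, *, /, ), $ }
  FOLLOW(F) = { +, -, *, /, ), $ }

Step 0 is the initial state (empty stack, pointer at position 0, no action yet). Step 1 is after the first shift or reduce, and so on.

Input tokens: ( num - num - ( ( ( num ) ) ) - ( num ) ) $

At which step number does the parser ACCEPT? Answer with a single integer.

Answer: 45

Derivation:
Step 1: shift (. Stack=[(] ptr=1 lookahead=num remaining=[num - num - ( ( ( num ) ) ) - ( num ) ) $]
Step 2: shift num. Stack=[( num] ptr=2 lookahead=- remaining=[- num - ( ( ( num ) ) ) - ( num ) ) $]
Step 3: reduce F->num. Stack=[( F] ptr=2 lookahead=- remaining=[- num - ( ( ( num ) ) ) - ( num ) ) $]
Step 4: reduce T->F. Stack=[( T] ptr=2 lookahead=- remaining=[- num - ( ( ( num ) ) ) - ( num ) ) $]
Step 5: reduce E->T. Stack=[( E] ptr=2 lookahead=- remaining=[- num - ( ( ( num ) ) ) - ( num ) ) $]
Step 6: shift -. Stack=[( E -] ptr=3 lookahead=num remaining=[num - ( ( ( num ) ) ) - ( num ) ) $]
Step 7: shift num. Stack=[( E - num] ptr=4 lookahead=- remaining=[- ( ( ( num ) ) ) - ( num ) ) $]
Step 8: reduce F->num. Stack=[( E - F] ptr=4 lookahead=- remaining=[- ( ( ( num ) ) ) - ( num ) ) $]
Step 9: reduce T->F. Stack=[( E - T] ptr=4 lookahead=- remaining=[- ( ( ( num ) ) ) - ( num ) ) $]
Step 10: reduce E->E - T. Stack=[( E] ptr=4 lookahead=- remaining=[- ( ( ( num ) ) ) - ( num ) ) $]
Step 11: shift -. Stack=[( E -] ptr=5 lookahead=( remaining=[( ( ( num ) ) ) - ( num ) ) $]
Step 12: shift (. Stack=[( E - (] ptr=6 lookahead=( remaining=[( ( num ) ) ) - ( num ) ) $]
Step 13: shift (. Stack=[( E - ( (] ptr=7 lookahead=( remaining=[( num ) ) ) - ( num ) ) $]
Step 14: shift (. Stack=[( E - ( ( (] ptr=8 lookahead=num remaining=[num ) ) ) - ( num ) ) $]
Step 15: shift num. Stack=[( E - ( ( ( num] ptr=9 lookahead=) remaining=[) ) ) - ( num ) ) $]
Step 16: reduce F->num. Stack=[( E - ( ( ( F] ptr=9 lookahead=) remaining=[) ) ) - ( num ) ) $]
Step 17: reduce T->F. Stack=[( E - ( ( ( T] ptr=9 lookahead=) remaining=[) ) ) - ( num ) ) $]
Step 18: reduce E->T. Stack=[( E - ( ( ( E] ptr=9 lookahead=) remaining=[) ) ) - ( num ) ) $]
Step 19: shift ). Stack=[( E - ( ( ( E )] ptr=10 lookahead=) remaining=[) ) - ( num ) ) $]
Step 20: reduce F->( E ). Stack=[( E - ( ( F] ptr=10 lookahead=) remaining=[) ) - ( num ) ) $]
Step 21: reduce T->F. Stack=[( E - ( ( T] ptr=10 lookahead=) remaining=[) ) - ( num ) ) $]
Step 22: reduce E->T. Stack=[( E - ( ( E] ptr=10 lookahead=) remaining=[) ) - ( num ) ) $]
Step 23: shift ). Stack=[( E - ( ( E )] ptr=11 lookahead=) remaining=[) - ( num ) ) $]
Step 24: reduce F->( E ). Stack=[( E - ( F] ptr=11 lookahead=) remaining=[) - ( num ) ) $]
Step 25: reduce T->F. Stack=[( E - ( T] ptr=11 lookahead=) remaining=[) - ( num ) ) $]
Step 26: reduce E->T. Stack=[( E - ( E] ptr=11 lookahead=) remaining=[) - ( num ) ) $]
Step 27: shift ). Stack=[( E - ( E )] ptr=12 lookahead=- remaining=[- ( num ) ) $]
Step 28: reduce F->( E ). Stack=[( E - F] ptr=12 lookahead=- remaining=[- ( num ) ) $]
Step 29: reduce T->F. Stack=[( E - T] ptr=12 lookahead=- remaining=[- ( num ) ) $]
Step 30: reduce E->E - T. Stack=[( E] ptr=12 lookahead=- remaining=[- ( num ) ) $]
Step 31: shift -. Stack=[( E -] ptr=13 lookahead=( remaining=[( num ) ) $]
Step 32: shift (. Stack=[( E - (] ptr=14 lookahead=num remaining=[num ) ) $]
Step 33: shift num. Stack=[( E - ( num] ptr=15 lookahead=) remaining=[) ) $]
Step 34: reduce F->num. Stack=[( E - ( F] ptr=15 lookahead=) remaining=[) ) $]
Step 35: reduce T->F. Stack=[( E - ( T] ptr=15 lookahead=) remaining=[) ) $]
Step 36: reduce E->T. Stack=[( E - ( E] ptr=15 lookahead=) remaining=[) ) $]
Step 37: shift ). Stack=[( E - ( E )] ptr=16 lookahead=) remaining=[) $]
Step 38: reduce F->( E ). Stack=[( E - F] ptr=16 lookahead=) remaining=[) $]
Step 39: reduce T->F. Stack=[( E - T] ptr=16 lookahead=) remaining=[) $]
Step 40: reduce E->E - T. Stack=[( E] ptr=16 lookahead=) remaining=[) $]
Step 41: shift ). Stack=[( E )] ptr=17 lookahead=$ remaining=[$]
Step 42: reduce F->( E ). Stack=[F] ptr=17 lookahead=$ remaining=[$]
Step 43: reduce T->F. Stack=[T] ptr=17 lookahead=$ remaining=[$]
Step 44: reduce E->T. Stack=[E] ptr=17 lookahead=$ remaining=[$]
Step 45: accept. Stack=[E] ptr=17 lookahead=$ remaining=[$]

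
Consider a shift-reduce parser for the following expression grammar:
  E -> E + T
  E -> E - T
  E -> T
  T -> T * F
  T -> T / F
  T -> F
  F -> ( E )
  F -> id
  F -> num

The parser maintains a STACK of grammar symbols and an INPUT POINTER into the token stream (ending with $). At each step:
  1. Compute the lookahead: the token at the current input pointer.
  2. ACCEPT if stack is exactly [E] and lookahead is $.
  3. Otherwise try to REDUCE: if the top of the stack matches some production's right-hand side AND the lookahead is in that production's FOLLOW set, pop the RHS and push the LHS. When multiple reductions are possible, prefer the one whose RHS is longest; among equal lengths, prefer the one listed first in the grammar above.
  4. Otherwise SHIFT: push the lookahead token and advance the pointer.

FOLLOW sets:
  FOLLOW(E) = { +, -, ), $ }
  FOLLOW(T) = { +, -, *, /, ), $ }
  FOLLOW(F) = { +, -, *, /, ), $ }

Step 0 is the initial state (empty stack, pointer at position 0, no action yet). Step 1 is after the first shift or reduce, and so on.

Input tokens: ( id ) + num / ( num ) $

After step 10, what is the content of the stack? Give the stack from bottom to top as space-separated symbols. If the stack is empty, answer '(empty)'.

Answer: E +

Derivation:
Step 1: shift (. Stack=[(] ptr=1 lookahead=id remaining=[id ) + num / ( num ) $]
Step 2: shift id. Stack=[( id] ptr=2 lookahead=) remaining=[) + num / ( num ) $]
Step 3: reduce F->id. Stack=[( F] ptr=2 lookahead=) remaining=[) + num / ( num ) $]
Step 4: reduce T->F. Stack=[( T] ptr=2 lookahead=) remaining=[) + num / ( num ) $]
Step 5: reduce E->T. Stack=[( E] ptr=2 lookahead=) remaining=[) + num / ( num ) $]
Step 6: shift ). Stack=[( E )] ptr=3 lookahead=+ remaining=[+ num / ( num ) $]
Step 7: reduce F->( E ). Stack=[F] ptr=3 lookahead=+ remaining=[+ num / ( num ) $]
Step 8: reduce T->F. Stack=[T] ptr=3 lookahead=+ remaining=[+ num / ( num ) $]
Step 9: reduce E->T. Stack=[E] ptr=3 lookahead=+ remaining=[+ num / ( num ) $]
Step 10: shift +. Stack=[E +] ptr=4 lookahead=num remaining=[num / ( num ) $]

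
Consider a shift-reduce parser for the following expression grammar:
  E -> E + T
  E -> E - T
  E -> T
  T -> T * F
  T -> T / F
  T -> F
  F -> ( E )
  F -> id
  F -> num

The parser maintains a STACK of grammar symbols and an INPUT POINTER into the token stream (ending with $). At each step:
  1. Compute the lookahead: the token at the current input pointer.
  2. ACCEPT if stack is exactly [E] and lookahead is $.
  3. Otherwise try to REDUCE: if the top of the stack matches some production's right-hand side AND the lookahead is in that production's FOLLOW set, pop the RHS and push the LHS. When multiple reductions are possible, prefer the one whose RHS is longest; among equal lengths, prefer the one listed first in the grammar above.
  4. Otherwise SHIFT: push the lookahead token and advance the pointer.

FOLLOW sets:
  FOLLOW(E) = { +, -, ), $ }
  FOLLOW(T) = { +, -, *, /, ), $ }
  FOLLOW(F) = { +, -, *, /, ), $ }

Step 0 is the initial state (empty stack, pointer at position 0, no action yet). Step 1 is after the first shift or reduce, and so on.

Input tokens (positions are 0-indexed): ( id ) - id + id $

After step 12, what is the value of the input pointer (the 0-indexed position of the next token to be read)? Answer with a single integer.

Step 1: shift (. Stack=[(] ptr=1 lookahead=id remaining=[id ) - id + id $]
Step 2: shift id. Stack=[( id] ptr=2 lookahead=) remaining=[) - id + id $]
Step 3: reduce F->id. Stack=[( F] ptr=2 lookahead=) remaining=[) - id + id $]
Step 4: reduce T->F. Stack=[( T] ptr=2 lookahead=) remaining=[) - id + id $]
Step 5: reduce E->T. Stack=[( E] ptr=2 lookahead=) remaining=[) - id + id $]
Step 6: shift ). Stack=[( E )] ptr=3 lookahead=- remaining=[- id + id $]
Step 7: reduce F->( E ). Stack=[F] ptr=3 lookahead=- remaining=[- id + id $]
Step 8: reduce T->F. Stack=[T] ptr=3 lookahead=- remaining=[- id + id $]
Step 9: reduce E->T. Stack=[E] ptr=3 lookahead=- remaining=[- id + id $]
Step 10: shift -. Stack=[E -] ptr=4 lookahead=id remaining=[id + id $]
Step 11: shift id. Stack=[E - id] ptr=5 lookahead=+ remaining=[+ id $]
Step 12: reduce F->id. Stack=[E - F] ptr=5 lookahead=+ remaining=[+ id $]

Answer: 5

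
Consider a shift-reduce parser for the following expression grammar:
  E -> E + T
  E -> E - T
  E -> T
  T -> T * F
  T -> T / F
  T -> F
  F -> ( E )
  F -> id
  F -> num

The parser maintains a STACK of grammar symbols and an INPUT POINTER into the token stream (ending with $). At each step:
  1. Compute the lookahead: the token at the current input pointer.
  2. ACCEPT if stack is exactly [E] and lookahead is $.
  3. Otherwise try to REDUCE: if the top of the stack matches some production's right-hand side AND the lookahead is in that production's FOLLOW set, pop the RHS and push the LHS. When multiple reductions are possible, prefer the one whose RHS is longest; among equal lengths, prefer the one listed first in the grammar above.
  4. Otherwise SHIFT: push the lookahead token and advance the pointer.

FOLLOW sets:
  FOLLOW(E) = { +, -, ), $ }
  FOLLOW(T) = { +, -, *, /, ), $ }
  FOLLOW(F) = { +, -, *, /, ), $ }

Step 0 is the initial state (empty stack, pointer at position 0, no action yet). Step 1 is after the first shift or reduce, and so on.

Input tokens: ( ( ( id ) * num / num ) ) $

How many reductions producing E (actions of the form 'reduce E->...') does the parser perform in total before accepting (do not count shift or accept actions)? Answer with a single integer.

Answer: 4

Derivation:
Step 1: shift (. Stack=[(] ptr=1 lookahead=( remaining=[( ( id ) * num / num ) ) $]
Step 2: shift (. Stack=[( (] ptr=2 lookahead=( remaining=[( id ) * num / num ) ) $]
Step 3: shift (. Stack=[( ( (] ptr=3 lookahead=id remaining=[id ) * num / num ) ) $]
Step 4: shift id. Stack=[( ( ( id] ptr=4 lookahead=) remaining=[) * num / num ) ) $]
Step 5: reduce F->id. Stack=[( ( ( F] ptr=4 lookahead=) remaining=[) * num / num ) ) $]
Step 6: reduce T->F. Stack=[( ( ( T] ptr=4 lookahead=) remaining=[) * num / num ) ) $]
Step 7: reduce E->T. Stack=[( ( ( E] ptr=4 lookahead=) remaining=[) * num / num ) ) $]
Step 8: shift ). Stack=[( ( ( E )] ptr=5 lookahead=* remaining=[* num / num ) ) $]
Step 9: reduce F->( E ). Stack=[( ( F] ptr=5 lookahead=* remaining=[* num / num ) ) $]
Step 10: reduce T->F. Stack=[( ( T] ptr=5 lookahead=* remaining=[* num / num ) ) $]
Step 11: shift *. Stack=[( ( T *] ptr=6 lookahead=num remaining=[num / num ) ) $]
Step 12: shift num. Stack=[( ( T * num] ptr=7 lookahead=/ remaining=[/ num ) ) $]
Step 13: reduce F->num. Stack=[( ( T * F] ptr=7 lookahead=/ remaining=[/ num ) ) $]
Step 14: reduce T->T * F. Stack=[( ( T] ptr=7 lookahead=/ remaining=[/ num ) ) $]
Step 15: shift /. Stack=[( ( T /] ptr=8 lookahead=num remaining=[num ) ) $]
Step 16: shift num. Stack=[( ( T / num] ptr=9 lookahead=) remaining=[) ) $]
Step 17: reduce F->num. Stack=[( ( T / F] ptr=9 lookahead=) remaining=[) ) $]
Step 18: reduce T->T / F. Stack=[( ( T] ptr=9 lookahead=) remaining=[) ) $]
Step 19: reduce E->T. Stack=[( ( E] ptr=9 lookahead=) remaining=[) ) $]
Step 20: shift ). Stack=[( ( E )] ptr=10 lookahead=) remaining=[) $]
Step 21: reduce F->( E ). Stack=[( F] ptr=10 lookahead=) remaining=[) $]
Step 22: reduce T->F. Stack=[( T] ptr=10 lookahead=) remaining=[) $]
Step 23: reduce E->T. Stack=[( E] ptr=10 lookahead=) remaining=[) $]
Step 24: shift ). Stack=[( E )] ptr=11 lookahead=$ remaining=[$]
Step 25: reduce F->( E ). Stack=[F] ptr=11 lookahead=$ remaining=[$]
Step 26: reduce T->F. Stack=[T] ptr=11 lookahead=$ remaining=[$]
Step 27: reduce E->T. Stack=[E] ptr=11 lookahead=$ remaining=[$]
Step 28: accept. Stack=[E] ptr=11 lookahead=$ remaining=[$]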